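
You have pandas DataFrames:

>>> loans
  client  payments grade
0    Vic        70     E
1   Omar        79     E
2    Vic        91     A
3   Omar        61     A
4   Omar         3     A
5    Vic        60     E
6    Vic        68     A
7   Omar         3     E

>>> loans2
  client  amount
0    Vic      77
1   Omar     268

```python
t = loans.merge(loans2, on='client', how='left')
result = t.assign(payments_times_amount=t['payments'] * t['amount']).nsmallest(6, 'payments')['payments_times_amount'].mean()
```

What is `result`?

merge on 'client' (how='left') → 8 rows:
  client  payments grade  amount
0    Vic        70     E      77
1   Omar        79     E     268
2    Vic        91     A      77
3   Omar        61     A     268
4   Omar         3     A     268
5    Vic        60     E      77
6    Vic        68     A      77
7   Omar         3     E     268
add column payments_times_amount = t['payments'] * t['amount']:
  client  payments grade  amount  payments_times_amount
0    Vic        70     E      77                   5390
1   Omar        79     E     268                  21172
2    Vic        91     A      77                   7007
3   Omar        61     A     268                  16348
4   Omar         3     A     268                    804
5    Vic        60     E      77                   4620
6    Vic        68     A      77                   5236
7   Omar         3     E     268                    804
take 6 rows with smallest payments:
  client  payments grade  amount  payments_times_amount
4   Omar         3     A     268                    804
7   Omar         3     E     268                    804
5    Vic        60     E      77                   4620
3   Omar        61     A     268                  16348
6    Vic        68     A      77                   5236
0    Vic        70     E      77                   5390
Taking the mean of column 'payments_times_amount' gives 5533.66666667.

5533.66666667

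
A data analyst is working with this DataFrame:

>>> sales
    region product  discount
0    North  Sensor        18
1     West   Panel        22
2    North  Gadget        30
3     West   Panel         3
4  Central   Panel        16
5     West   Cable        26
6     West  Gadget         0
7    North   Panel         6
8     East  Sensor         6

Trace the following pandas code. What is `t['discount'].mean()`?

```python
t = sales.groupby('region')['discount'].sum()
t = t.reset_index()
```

group by region, sum of discount:
region
Central    16
East        6
North      54
West       51
Name: discount, dtype: int64
reset_index():
    region  discount
0  Central        16
1     East         6
2    North        54
3     West        51

31.75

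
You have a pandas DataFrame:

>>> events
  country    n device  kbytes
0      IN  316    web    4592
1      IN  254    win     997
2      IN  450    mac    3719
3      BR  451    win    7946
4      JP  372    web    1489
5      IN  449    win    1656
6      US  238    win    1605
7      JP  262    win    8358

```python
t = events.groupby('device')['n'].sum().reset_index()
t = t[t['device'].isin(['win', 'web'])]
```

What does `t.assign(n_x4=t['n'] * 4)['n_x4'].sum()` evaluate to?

group by device, sum of n:
device
mac     450
web     688
win    1654
Name: n, dtype: int64
reset_index():
  device     n
0    mac   450
1    web   688
2    win  1654
filter rows where device in ['win', 'web']:
  device     n
1    web   688
2    win  1654
add column n_x4 = t['n'] * 4:
  device     n  n_x4
1    web   688  2752
2    win  1654  6616
Then the sum of column 'n_x4': 9368

9368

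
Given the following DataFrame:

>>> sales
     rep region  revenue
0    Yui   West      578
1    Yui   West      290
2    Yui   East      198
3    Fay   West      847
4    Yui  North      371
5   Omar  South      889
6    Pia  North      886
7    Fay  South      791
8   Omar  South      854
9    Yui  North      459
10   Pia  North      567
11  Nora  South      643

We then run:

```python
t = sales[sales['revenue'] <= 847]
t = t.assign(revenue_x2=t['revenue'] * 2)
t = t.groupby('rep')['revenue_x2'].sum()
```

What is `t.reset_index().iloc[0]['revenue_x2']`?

3276

filter rows where revenue <= 847:
     rep region  revenue
0    Yui   West      578
1    Yui   West      290
2    Yui   East      198
3    Fay   West      847
4    Yui  North      371
7    Fay  South      791
9    Yui  North      459
10   Pia  North      567
11  Nora  South      643
add column revenue_x2 = t['revenue'] * 2:
     rep region  revenue  revenue_x2
0    Yui   West      578        1156
1    Yui   West      290         580
2    Yui   East      198         396
3    Fay   West      847        1694
4    Yui  North      371         742
7    Fay  South      791        1582
9    Yui  North      459         918
10   Pia  North      567        1134
11  Nora  South      643        1286
group by rep, sum of revenue_x2:
rep
Fay     3276
Nora    1286
Pia     1134
Yui     3792
Name: revenue_x2, dtype: int64
reset_index():
    rep  revenue_x2
0   Fay        3276
1  Nora        1286
2   Pia        1134
3   Yui        3792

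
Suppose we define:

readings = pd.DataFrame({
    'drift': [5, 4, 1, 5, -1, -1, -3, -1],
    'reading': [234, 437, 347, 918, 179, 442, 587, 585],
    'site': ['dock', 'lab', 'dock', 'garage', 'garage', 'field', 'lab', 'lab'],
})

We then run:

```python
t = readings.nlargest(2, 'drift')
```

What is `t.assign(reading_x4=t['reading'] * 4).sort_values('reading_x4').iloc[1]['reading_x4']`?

3672

take 2 rows with largest drift:
   drift  reading    site
0      5      234    dock
3      5      918  garage
add column reading_x4 = t['reading'] * 4:
   drift  reading    site  reading_x4
0      5      234    dock         936
3      5      918  garage        3672
sort by reading_x4:
   drift  reading    site  reading_x4
0      5      234    dock         936
3      5      918  garage        3672
So iloc[1]['reading_x4'] = 3672.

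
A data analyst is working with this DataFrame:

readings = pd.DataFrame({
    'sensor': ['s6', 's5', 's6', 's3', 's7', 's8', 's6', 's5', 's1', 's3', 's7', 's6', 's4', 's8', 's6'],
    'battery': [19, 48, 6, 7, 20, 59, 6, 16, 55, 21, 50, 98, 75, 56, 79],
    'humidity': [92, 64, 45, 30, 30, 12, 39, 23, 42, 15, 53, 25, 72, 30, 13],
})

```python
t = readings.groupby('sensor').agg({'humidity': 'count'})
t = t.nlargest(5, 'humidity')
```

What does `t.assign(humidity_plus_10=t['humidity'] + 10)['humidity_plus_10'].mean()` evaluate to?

12.6

group by sensor, count of humidity:
        humidity
sensor          
s1             1
s3             2
s4             1
s5             2
s6             5
s7             2
s8             2
take 5 rows with largest humidity:
        humidity
sensor          
s6             5
s3             2
s5             2
s7             2
s8             2
add column humidity_plus_10 = t['humidity'] + 10:
        humidity  humidity_plus_10
sensor                            
s6             5                15
s3             2                12
s5             2                12
s7             2                12
s8             2                12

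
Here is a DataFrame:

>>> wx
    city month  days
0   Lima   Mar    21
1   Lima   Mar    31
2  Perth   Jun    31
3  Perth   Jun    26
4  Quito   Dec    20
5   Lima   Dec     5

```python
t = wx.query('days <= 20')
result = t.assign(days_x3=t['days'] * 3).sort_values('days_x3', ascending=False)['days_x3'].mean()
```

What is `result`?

37.5

filter rows where days <= 20:
    city month  days
4  Quito   Dec    20
5   Lima   Dec     5
add column days_x3 = t['days'] * 3:
    city month  days  days_x3
4  Quito   Dec    20       60
5   Lima   Dec     5       15
sort by days_x3 descending:
    city month  days  days_x3
4  Quito   Dec    20       60
5   Lima   Dec     5       15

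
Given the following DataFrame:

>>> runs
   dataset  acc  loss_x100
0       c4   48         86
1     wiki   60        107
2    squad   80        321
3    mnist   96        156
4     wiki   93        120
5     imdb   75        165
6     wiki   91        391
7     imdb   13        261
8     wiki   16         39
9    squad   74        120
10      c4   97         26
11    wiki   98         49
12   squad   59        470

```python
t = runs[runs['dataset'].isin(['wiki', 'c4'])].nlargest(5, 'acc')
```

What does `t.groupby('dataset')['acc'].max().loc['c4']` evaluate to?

97

filter rows where dataset in ['wiki', 'c4']:
   dataset  acc  loss_x100
0       c4   48         86
1     wiki   60        107
4     wiki   93        120
6     wiki   91        391
8     wiki   16         39
10      c4   97         26
11    wiki   98         49
take 5 rows with largest acc:
   dataset  acc  loss_x100
11    wiki   98         49
10      c4   97         26
4     wiki   93        120
6     wiki   91        391
1     wiki   60        107
group by dataset, max of acc:
dataset
c4      97
wiki    98
Name: acc, dtype: int64
So loc['c4'] = 97.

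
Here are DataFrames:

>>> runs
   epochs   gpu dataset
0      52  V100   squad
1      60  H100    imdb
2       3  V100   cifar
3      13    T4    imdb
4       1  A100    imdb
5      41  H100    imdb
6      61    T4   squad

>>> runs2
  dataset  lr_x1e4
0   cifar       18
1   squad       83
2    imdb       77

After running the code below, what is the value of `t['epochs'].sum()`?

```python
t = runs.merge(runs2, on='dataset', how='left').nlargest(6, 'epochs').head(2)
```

121

merge on 'dataset' (how='left') → 7 rows:
   epochs   gpu dataset  lr_x1e4
0      52  V100   squad       83
1      60  H100    imdb       77
2       3  V100   cifar       18
3      13    T4    imdb       77
4       1  A100    imdb       77
5      41  H100    imdb       77
6      61    T4   squad       83
take 6 rows with largest epochs:
   epochs   gpu dataset  lr_x1e4
6      61    T4   squad       83
1      60  H100    imdb       77
0      52  V100   squad       83
5      41  H100    imdb       77
3      13    T4    imdb       77
2       3  V100   cifar       18
take first 2 rows:
   epochs   gpu dataset  lr_x1e4
6      61    T4   squad       83
1      60  H100    imdb       77
Taking the sum of column 'epochs' gives 121.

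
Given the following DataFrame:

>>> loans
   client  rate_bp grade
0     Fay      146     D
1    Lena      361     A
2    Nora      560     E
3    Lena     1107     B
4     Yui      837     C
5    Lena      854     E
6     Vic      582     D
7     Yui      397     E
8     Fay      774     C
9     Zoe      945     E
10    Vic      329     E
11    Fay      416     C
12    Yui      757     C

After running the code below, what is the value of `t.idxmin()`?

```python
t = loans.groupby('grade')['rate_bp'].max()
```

group by grade, max of rate_bp:
grade
A     361
B    1107
C     837
D     582
E     945
Name: rate_bp, dtype: int64
Then the label with the smallest value: A

A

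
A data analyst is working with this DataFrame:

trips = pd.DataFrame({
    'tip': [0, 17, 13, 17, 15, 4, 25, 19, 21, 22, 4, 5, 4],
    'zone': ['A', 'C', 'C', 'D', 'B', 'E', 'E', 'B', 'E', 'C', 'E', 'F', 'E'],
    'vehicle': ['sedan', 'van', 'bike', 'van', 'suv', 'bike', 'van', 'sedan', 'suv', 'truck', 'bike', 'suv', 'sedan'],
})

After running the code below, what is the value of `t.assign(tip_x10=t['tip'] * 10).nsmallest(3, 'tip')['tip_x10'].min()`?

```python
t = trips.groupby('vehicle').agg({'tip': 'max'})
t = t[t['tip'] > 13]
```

190

group by vehicle, max of tip:
         tip
vehicle     
bike      13
sedan     19
suv       21
truck     22
van       25
filter rows where tip > 13:
         tip
vehicle     
sedan     19
suv       21
truck     22
van       25
add column tip_x10 = t['tip'] * 10:
         tip  tip_x10
vehicle              
sedan     19      190
suv       21      210
truck     22      220
van       25      250
take 3 rows with smallest tip:
         tip  tip_x10
vehicle              
sedan     19      190
suv       21      210
truck     22      220
min of column 'tip_x10' → 190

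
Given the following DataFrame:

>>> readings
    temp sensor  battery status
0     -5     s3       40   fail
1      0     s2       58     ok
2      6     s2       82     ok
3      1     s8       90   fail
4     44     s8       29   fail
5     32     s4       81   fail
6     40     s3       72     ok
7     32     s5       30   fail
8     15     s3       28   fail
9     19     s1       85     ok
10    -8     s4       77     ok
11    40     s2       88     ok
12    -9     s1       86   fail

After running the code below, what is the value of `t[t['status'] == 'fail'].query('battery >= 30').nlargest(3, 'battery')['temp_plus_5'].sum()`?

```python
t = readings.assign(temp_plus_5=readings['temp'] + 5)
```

39

add column temp_plus_5 = readings['temp'] + 5:
    temp sensor  battery status  temp_plus_5
0     -5     s3       40   fail            0
1      0     s2       58     ok            5
2      6     s2       82     ok           11
3      1     s8       90   fail            6
4     44     s8       29   fail           49
5     32     s4       81   fail           37
6     40     s3       72     ok           45
7     32     s5       30   fail           37
8     15     s3       28   fail           20
9     19     s1       85     ok           24
10    -8     s4       77     ok           -3
11    40     s2       88     ok           45
12    -9     s1       86   fail           -4
filter rows where status == 'fail':
    temp sensor  battery status  temp_plus_5
0     -5     s3       40   fail            0
3      1     s8       90   fail            6
4     44     s8       29   fail           49
5     32     s4       81   fail           37
7     32     s5       30   fail           37
8     15     s3       28   fail           20
12    -9     s1       86   fail           -4
filter rows where battery >= 30:
    temp sensor  battery status  temp_plus_5
0     -5     s3       40   fail            0
3      1     s8       90   fail            6
5     32     s4       81   fail           37
7     32     s5       30   fail           37
12    -9     s1       86   fail           -4
take 3 rows with largest battery:
    temp sensor  battery status  temp_plus_5
3      1     s8       90   fail            6
12    -9     s1       86   fail           -4
5     32     s4       81   fail           37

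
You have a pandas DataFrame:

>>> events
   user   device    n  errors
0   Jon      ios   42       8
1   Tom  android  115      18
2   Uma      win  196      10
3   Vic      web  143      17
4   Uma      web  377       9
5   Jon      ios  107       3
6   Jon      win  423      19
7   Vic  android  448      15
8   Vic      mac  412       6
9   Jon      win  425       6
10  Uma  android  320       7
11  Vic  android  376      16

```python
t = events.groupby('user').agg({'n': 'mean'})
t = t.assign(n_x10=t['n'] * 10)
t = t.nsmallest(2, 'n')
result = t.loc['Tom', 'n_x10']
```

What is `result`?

group by user, mean of n:
               n
user            
Jon   249.250000
Tom   115.000000
Uma   297.666667
Vic   344.750000
add column n_x10 = t['n'] * 10:
               n        n_x10
user                         
Jon   249.250000  2492.500000
Tom   115.000000  1150.000000
Uma   297.666667  2976.666667
Vic   344.750000  3447.500000
take 2 rows with smallest n:
           n   n_x10
user                
Tom   115.00  1150.0
Jon   249.25  2492.5
value at row 'Tom', column 'n_x10' → 1150.0

1150.0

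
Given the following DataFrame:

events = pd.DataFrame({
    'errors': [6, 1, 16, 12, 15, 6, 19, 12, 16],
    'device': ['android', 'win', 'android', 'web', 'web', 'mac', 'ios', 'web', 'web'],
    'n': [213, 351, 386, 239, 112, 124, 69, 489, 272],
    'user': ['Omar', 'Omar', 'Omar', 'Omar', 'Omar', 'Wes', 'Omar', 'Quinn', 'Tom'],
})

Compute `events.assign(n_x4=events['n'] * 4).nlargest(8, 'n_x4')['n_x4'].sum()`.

add column n_x4 = events['n'] * 4:
   errors   device    n   user  n_x4
0       6  android  213   Omar   852
1       1      win  351   Omar  1404
2      16  android  386   Omar  1544
3      12      web  239   Omar   956
4      15      web  112   Omar   448
5       6      mac  124    Wes   496
6      19      ios   69   Omar   276
7      12      web  489  Quinn  1956
8      16      web  272    Tom  1088
take 8 rows with largest n_x4:
   errors   device    n   user  n_x4
7      12      web  489  Quinn  1956
2      16  android  386   Omar  1544
1       1      win  351   Omar  1404
8      16      web  272    Tom  1088
3      12      web  239   Omar   956
0       6  android  213   Omar   852
5       6      mac  124    Wes   496
4      15      web  112   Omar   448

8744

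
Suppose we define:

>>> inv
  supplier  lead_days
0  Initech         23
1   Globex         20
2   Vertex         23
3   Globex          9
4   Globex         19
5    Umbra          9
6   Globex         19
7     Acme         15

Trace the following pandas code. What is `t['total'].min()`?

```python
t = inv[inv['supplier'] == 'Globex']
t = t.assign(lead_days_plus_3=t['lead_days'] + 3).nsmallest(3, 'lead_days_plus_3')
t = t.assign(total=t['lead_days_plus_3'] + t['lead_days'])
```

21

filter rows where supplier == 'Globex':
  supplier  lead_days
1   Globex         20
3   Globex          9
4   Globex         19
6   Globex         19
add column lead_days_plus_3 = t['lead_days'] + 3:
  supplier  lead_days  lead_days_plus_3
1   Globex         20                23
3   Globex          9                12
4   Globex         19                22
6   Globex         19                22
take 3 rows with smallest lead_days_plus_3:
  supplier  lead_days  lead_days_plus_3
3   Globex          9                12
4   Globex         19                22
6   Globex         19                22
add column total = t['lead_days_plus_3'] + t['lead_days']:
  supplier  lead_days  lead_days_plus_3  total
3   Globex          9                12     21
4   Globex         19                22     41
6   Globex         19                22     41
min of column 'total' → 21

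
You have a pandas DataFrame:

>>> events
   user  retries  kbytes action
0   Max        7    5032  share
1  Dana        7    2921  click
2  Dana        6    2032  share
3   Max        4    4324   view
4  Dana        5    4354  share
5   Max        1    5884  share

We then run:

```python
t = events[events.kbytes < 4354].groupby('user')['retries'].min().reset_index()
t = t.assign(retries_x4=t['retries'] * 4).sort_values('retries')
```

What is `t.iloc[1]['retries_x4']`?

24

filter rows where kbytes < 4354:
   user  retries  kbytes action
1  Dana        7    2921  click
2  Dana        6    2032  share
3   Max        4    4324   view
group by user, min of retries:
user
Dana    6
Max     4
Name: retries, dtype: int64
reset_index():
   user  retries
0  Dana        6
1   Max        4
add column retries_x4 = t['retries'] * 4:
   user  retries  retries_x4
0  Dana        6          24
1   Max        4          16
sort by retries:
   user  retries  retries_x4
1   Max        4          16
0  Dana        6          24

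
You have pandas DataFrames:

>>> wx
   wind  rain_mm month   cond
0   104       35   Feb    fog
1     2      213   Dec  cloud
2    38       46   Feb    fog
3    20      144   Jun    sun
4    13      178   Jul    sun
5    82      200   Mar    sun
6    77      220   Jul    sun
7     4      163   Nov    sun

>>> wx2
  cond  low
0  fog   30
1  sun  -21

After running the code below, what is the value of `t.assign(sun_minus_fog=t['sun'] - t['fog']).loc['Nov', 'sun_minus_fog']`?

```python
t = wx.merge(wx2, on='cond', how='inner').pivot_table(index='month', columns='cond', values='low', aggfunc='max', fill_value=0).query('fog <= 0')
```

-21

merge on 'cond' (how='inner') → 7 rows:
   wind  rain_mm month cond  low
0   104       35   Feb  fog   30
1    38       46   Feb  fog   30
2    20      144   Jun  sun  -21
3    13      178   Jul  sun  -21
4    82      200   Mar  sun  -21
5    77      220   Jul  sun  -21
6     4      163   Nov  sun  -21
pivot: rows=month, cols=cond, max(low):
cond   fog  sun
month          
Feb     30    0
Jul      0  -21
Jun      0  -21
Mar      0  -21
Nov      0  -21
filter rows where fog <= 0:
cond   fog  sun
month          
Jul      0  -21
Jun      0  -21
Mar      0  -21
Nov      0  -21
add column sun_minus_fog = t['sun'] - t['fog']:
cond   fog  sun  sun_minus_fog
month                         
Jul      0  -21            -21
Jun      0  -21            -21
Mar      0  -21            -21
Nov      0  -21            -21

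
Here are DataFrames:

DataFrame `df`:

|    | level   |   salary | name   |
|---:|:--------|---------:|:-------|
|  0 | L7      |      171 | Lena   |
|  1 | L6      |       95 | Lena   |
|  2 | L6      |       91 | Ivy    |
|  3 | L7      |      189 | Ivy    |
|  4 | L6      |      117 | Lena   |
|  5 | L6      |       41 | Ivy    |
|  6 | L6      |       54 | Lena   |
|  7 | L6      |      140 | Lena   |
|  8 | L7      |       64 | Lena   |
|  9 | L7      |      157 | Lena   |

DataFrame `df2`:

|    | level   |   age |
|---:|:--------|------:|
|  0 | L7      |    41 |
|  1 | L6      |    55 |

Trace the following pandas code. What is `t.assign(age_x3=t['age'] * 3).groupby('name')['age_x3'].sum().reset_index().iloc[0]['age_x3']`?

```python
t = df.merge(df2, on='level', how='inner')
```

453

merge on 'level' (how='inner') → 10 rows:
  level  salary  name  age
0    L7     171  Lena   41
1    L6      95  Lena   55
2    L6      91   Ivy   55
3    L7     189   Ivy   41
4    L6     117  Lena   55
5    L6      41   Ivy   55
6    L6      54  Lena   55
7    L6     140  Lena   55
8    L7      64  Lena   41
9    L7     157  Lena   41
add column age_x3 = t['age'] * 3:
  level  salary  name  age  age_x3
0    L7     171  Lena   41     123
1    L6      95  Lena   55     165
2    L6      91   Ivy   55     165
3    L7     189   Ivy   41     123
4    L6     117  Lena   55     165
5    L6      41   Ivy   55     165
6    L6      54  Lena   55     165
7    L6     140  Lena   55     165
8    L7      64  Lena   41     123
9    L7     157  Lena   41     123
group by name, sum of age_x3:
name
Ivy      453
Lena    1029
Name: age_x3, dtype: int64
reset_index():
   name  age_x3
0   Ivy     453
1  Lena    1029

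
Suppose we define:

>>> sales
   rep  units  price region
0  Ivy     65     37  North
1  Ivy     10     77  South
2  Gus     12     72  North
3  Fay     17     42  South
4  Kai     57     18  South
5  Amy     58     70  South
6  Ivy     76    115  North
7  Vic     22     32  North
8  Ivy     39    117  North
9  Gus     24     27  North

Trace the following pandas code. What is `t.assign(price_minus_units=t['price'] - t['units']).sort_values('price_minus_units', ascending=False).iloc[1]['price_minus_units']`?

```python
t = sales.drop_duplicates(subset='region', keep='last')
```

3

drop duplicate region (keep=last):
   rep  units  price region
5  Amy     58     70  South
9  Gus     24     27  North
add column price_minus_units = t['price'] - t['units']:
   rep  units  price region  price_minus_units
5  Amy     58     70  South                 12
9  Gus     24     27  North                  3
sort by price_minus_units descending:
   rep  units  price region  price_minus_units
5  Amy     58     70  South                 12
9  Gus     24     27  North                  3
The value at position 1, column 'price_minus_units' is 3.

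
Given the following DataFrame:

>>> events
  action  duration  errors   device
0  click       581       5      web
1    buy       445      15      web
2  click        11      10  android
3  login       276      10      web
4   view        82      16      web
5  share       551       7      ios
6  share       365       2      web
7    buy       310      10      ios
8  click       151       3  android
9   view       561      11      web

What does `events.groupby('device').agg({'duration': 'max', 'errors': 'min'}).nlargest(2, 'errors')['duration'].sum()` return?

702

group by device: max(duration), min(errors):
         duration  errors
device                   
android       151       3
ios           551       7
web           581       2
take 2 rows with largest errors:
         duration  errors
device                   
ios           551       7
android       151       3
Then the sum of column 'duration': 702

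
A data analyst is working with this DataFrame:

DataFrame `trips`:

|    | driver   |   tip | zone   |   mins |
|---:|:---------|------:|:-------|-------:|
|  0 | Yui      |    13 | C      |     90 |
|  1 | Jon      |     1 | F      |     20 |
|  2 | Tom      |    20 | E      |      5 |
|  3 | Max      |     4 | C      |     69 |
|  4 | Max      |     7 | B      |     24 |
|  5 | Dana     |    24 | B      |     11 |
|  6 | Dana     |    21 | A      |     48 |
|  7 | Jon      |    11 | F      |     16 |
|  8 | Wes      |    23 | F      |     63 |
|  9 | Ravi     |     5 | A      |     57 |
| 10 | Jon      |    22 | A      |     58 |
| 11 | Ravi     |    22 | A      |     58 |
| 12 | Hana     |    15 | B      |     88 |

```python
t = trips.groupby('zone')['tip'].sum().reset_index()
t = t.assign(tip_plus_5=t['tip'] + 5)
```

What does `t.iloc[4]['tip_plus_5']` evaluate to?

40

group by zone, sum of tip:
zone
A    70
B    46
C    17
E    20
F    35
Name: tip, dtype: int64
reset_index():
  zone  tip
0    A   70
1    B   46
2    C   17
3    E   20
4    F   35
add column tip_plus_5 = t['tip'] + 5:
  zone  tip  tip_plus_5
0    A   70          75
1    B   46          51
2    C   17          22
3    E   20          25
4    F   35          40
Hence 40.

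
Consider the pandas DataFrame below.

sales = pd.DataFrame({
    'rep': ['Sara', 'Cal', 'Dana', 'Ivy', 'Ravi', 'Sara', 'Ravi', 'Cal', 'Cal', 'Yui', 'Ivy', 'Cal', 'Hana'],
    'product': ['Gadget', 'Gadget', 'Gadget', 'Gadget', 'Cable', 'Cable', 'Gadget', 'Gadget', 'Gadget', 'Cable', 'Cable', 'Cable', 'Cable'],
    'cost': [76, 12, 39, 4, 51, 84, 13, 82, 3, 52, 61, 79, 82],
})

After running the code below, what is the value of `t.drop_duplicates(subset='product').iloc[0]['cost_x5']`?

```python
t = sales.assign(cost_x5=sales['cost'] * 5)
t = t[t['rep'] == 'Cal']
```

60

add column cost_x5 = sales['cost'] * 5:
     rep product  cost  cost_x5
0   Sara  Gadget    76      380
1    Cal  Gadget    12       60
2   Dana  Gadget    39      195
3    Ivy  Gadget     4       20
4   Ravi   Cable    51      255
5   Sara   Cable    84      420
6   Ravi  Gadget    13       65
7    Cal  Gadget    82      410
8    Cal  Gadget     3       15
9    Yui   Cable    52      260
10   Ivy   Cable    61      305
11   Cal   Cable    79      395
12  Hana   Cable    82      410
filter rows where rep == 'Cal':
    rep product  cost  cost_x5
1   Cal  Gadget    12       60
7   Cal  Gadget    82      410
8   Cal  Gadget     3       15
11  Cal   Cable    79      395
drop duplicate product (keep=first):
    rep product  cost  cost_x5
1   Cal  Gadget    12       60
11  Cal   Cable    79      395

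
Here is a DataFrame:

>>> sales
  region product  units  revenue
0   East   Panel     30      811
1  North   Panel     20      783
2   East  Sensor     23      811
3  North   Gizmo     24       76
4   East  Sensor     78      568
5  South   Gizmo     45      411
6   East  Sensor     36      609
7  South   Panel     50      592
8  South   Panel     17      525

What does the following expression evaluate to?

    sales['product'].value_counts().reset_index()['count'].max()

4

value_counts of product:
product
Panel     4
Sensor    3
Gizmo     2
Name: count, dtype: int64
reset_index():
  product  count
0   Panel      4
1  Sensor      3
2   Gizmo      2
Reading off the max of column 'count', we get 4.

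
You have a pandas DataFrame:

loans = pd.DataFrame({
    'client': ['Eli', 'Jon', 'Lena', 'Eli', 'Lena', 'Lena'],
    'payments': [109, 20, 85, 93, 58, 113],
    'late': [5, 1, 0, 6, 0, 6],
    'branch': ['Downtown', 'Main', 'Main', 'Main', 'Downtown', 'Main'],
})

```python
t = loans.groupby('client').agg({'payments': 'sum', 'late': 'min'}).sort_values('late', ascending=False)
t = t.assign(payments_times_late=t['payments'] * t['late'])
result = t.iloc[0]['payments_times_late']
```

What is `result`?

group by client: sum(payments), min(late):
        payments  late
client                
Eli          202     5
Jon           20     1
Lena         256     0
sort by late descending:
        payments  late
client                
Eli          202     5
Jon           20     1
Lena         256     0
add column payments_times_late = t['payments'] * t['late']:
        payments  late  payments_times_late
client                                     
Eli          202     5                 1010
Jon           20     1                   20
Lena         256     0                    0
value at position 0, column 'payments_times_late' → 1010

1010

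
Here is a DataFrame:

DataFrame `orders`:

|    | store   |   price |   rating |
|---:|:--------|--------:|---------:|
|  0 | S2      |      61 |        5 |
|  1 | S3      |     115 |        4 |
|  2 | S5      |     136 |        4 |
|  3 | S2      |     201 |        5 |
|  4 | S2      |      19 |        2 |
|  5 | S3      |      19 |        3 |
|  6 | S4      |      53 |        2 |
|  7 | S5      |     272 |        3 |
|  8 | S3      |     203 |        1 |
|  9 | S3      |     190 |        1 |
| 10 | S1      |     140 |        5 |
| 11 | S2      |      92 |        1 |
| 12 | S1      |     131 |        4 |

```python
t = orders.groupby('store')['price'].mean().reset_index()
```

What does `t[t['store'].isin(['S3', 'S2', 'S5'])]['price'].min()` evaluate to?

group by store, mean of price:
store
S1    135.50
S2     93.25
S3    131.75
S4     53.00
S5    204.00
Name: price, dtype: float64
reset_index():
  store   price
0    S1  135.50
1    S2   93.25
2    S3  131.75
3    S4   53.00
4    S5  204.00
filter rows where store in ['S3', 'S2', 'S5']:
  store   price
1    S2   93.25
2    S3  131.75
4    S5  204.00
min of column 'price' → 93.25

93.25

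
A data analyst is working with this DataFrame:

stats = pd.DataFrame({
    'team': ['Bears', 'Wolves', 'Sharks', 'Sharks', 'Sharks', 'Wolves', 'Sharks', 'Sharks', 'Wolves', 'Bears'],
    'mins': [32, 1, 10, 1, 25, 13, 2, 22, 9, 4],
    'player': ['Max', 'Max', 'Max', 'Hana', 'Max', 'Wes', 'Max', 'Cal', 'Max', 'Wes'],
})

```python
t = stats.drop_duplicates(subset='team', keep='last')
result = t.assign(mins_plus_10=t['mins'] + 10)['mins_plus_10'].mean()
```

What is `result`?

drop duplicate team (keep=last):
     team  mins player
7  Sharks    22    Cal
8  Wolves     9    Max
9   Bears     4    Wes
add column mins_plus_10 = t['mins'] + 10:
     team  mins player  mins_plus_10
7  Sharks    22    Cal            32
8  Wolves     9    Max            19
9   Bears     4    Wes            14
So mean() = 21.6666666667.

21.6666666667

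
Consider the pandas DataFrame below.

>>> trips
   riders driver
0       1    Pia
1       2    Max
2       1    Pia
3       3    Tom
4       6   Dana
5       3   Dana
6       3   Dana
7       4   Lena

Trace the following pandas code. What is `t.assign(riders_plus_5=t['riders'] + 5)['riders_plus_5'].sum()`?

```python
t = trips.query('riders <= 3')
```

filter rows where riders <= 3:
   riders driver
0       1    Pia
1       2    Max
2       1    Pia
3       3    Tom
5       3   Dana
6       3   Dana
add column riders_plus_5 = t['riders'] + 5:
   riders driver  riders_plus_5
0       1    Pia              6
1       2    Max              7
2       1    Pia              6
3       3    Tom              8
5       3   Dana              8
6       3   Dana              8

43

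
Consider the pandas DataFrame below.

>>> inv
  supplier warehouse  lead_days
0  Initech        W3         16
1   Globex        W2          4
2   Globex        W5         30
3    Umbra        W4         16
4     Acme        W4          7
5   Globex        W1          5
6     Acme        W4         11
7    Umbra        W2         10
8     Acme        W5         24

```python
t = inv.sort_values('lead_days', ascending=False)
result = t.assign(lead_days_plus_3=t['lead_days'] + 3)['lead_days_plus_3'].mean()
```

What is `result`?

16.6666666667

sort by lead_days descending:
  supplier warehouse  lead_days
2   Globex        W5         30
8     Acme        W5         24
0  Initech        W3         16
3    Umbra        W4         16
6     Acme        W4         11
7    Umbra        W2         10
4     Acme        W4          7
5   Globex        W1          5
1   Globex        W2          4
add column lead_days_plus_3 = t['lead_days'] + 3:
  supplier warehouse  lead_days  lead_days_plus_3
2   Globex        W5         30                33
8     Acme        W5         24                27
0  Initech        W3         16                19
3    Umbra        W4         16                19
6     Acme        W4         11                14
7    Umbra        W2         10                13
4     Acme        W4          7                10
5   Globex        W1          5                 8
1   Globex        W2          4                 7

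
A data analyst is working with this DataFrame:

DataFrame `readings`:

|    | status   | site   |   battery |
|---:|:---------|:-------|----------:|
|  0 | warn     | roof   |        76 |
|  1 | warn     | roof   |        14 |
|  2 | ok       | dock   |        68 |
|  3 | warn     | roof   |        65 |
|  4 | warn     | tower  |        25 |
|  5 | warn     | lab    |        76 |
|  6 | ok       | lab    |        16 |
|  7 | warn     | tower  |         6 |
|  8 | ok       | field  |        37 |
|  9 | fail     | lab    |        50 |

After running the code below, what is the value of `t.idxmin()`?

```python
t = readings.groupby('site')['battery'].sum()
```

tower

group by site, sum of battery:
site
dock      68
field     37
lab      142
roof     155
tower     31
Name: battery, dtype: int64
Reading off the label with the smallest value, we get tower.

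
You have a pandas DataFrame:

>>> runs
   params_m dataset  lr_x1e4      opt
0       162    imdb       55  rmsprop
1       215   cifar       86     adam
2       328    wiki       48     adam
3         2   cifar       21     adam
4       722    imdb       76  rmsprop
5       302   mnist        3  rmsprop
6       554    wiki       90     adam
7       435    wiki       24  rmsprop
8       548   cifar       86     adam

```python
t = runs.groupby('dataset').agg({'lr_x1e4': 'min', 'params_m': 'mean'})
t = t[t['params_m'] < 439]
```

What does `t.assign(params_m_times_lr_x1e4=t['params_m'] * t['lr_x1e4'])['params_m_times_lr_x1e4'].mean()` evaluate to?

3130.5

group by dataset: min(lr_x1e4), mean(params_m):
         lr_x1e4  params_m
dataset                   
cifar         21     255.0
imdb          55     442.0
mnist          3     302.0
wiki          24     439.0
filter rows where params_m < 439:
         lr_x1e4  params_m
dataset                   
cifar         21     255.0
mnist          3     302.0
add column params_m_times_lr_x1e4 = t['params_m'] * t['lr_x1e4']:
         lr_x1e4  params_m  params_m_times_lr_x1e4
dataset                                           
cifar         21     255.0                  5355.0
mnist          3     302.0                   906.0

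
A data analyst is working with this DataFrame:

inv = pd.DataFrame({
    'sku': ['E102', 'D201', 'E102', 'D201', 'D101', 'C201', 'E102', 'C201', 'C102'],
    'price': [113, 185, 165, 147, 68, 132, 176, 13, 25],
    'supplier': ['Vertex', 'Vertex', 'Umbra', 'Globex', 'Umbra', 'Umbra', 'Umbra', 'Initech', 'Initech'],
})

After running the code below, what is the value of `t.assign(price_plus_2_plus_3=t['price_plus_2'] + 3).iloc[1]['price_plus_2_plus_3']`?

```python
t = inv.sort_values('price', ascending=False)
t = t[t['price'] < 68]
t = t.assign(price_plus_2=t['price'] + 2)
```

sort by price descending:
    sku  price supplier
1  D201    185   Vertex
6  E102    176    Umbra
2  E102    165    Umbra
3  D201    147   Globex
5  C201    132    Umbra
0  E102    113   Vertex
4  D101     68    Umbra
8  C102     25  Initech
7  C201     13  Initech
filter rows where price < 68:
    sku  price supplier
8  C102     25  Initech
7  C201     13  Initech
add column price_plus_2 = t['price'] + 2:
    sku  price supplier  price_plus_2
8  C102     25  Initech            27
7  C201     13  Initech            15
add column price_plus_2_plus_3 = t['price_plus_2'] + 3:
    sku  price supplier  price_plus_2  price_plus_2_plus_3
8  C102     25  Initech            27                   30
7  C201     13  Initech            15                   18

18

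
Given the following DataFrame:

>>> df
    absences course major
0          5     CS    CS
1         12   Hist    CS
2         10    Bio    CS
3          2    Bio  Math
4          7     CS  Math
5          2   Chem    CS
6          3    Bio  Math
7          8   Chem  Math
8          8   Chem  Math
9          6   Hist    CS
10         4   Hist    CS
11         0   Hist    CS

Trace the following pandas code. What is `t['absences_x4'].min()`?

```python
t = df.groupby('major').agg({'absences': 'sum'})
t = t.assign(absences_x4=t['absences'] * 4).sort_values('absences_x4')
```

group by major, sum of absences:
       absences
major          
CS           39
Math         28
add column absences_x4 = t['absences'] * 4:
       absences  absences_x4
major                       
CS           39          156
Math         28          112
sort by absences_x4:
       absences  absences_x4
major                       
Math         28          112
CS           39          156
Finally, min of column 'absences_x4' = 112.

112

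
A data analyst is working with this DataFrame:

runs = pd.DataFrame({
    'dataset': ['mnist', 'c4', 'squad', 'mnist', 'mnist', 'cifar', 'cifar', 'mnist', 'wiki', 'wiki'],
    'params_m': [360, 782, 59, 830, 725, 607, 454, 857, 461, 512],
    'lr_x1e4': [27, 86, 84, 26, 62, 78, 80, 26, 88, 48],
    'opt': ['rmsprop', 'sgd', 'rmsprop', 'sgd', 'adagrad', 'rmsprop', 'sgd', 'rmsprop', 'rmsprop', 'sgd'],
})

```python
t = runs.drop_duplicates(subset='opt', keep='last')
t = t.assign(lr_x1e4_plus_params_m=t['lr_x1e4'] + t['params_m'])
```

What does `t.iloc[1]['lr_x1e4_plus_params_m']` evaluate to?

549

drop duplicate opt (keep=last):
  dataset  params_m  lr_x1e4      opt
4   mnist       725       62  adagrad
8    wiki       461       88  rmsprop
9    wiki       512       48      sgd
add column lr_x1e4_plus_params_m = t['lr_x1e4'] + t['params_m']:
  dataset  params_m  lr_x1e4      opt  lr_x1e4_plus_params_m
4   mnist       725       62  adagrad                    787
8    wiki       461       88  rmsprop                    549
9    wiki       512       48      sgd                    560
Then the value at position 1, column 'lr_x1e4_plus_params_m': 549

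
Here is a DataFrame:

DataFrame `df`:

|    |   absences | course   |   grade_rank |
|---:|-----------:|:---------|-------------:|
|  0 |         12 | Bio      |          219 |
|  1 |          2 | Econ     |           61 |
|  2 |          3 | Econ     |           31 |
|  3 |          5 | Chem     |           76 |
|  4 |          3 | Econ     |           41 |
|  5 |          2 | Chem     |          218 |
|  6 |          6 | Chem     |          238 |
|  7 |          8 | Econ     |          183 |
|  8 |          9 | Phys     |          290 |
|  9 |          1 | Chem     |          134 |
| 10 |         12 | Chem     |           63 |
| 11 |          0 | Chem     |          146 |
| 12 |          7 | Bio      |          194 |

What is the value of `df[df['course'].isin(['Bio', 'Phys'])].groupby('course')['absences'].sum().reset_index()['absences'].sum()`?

28

filter rows where course in ['Bio', 'Phys']:
    absences course  grade_rank
0         12    Bio         219
8          9   Phys         290
12         7    Bio         194
group by course, sum of absences:
course
Bio     19
Phys     9
Name: absences, dtype: int64
reset_index():
  course  absences
0    Bio        19
1   Phys         9
Then the sum of column 'absences': 28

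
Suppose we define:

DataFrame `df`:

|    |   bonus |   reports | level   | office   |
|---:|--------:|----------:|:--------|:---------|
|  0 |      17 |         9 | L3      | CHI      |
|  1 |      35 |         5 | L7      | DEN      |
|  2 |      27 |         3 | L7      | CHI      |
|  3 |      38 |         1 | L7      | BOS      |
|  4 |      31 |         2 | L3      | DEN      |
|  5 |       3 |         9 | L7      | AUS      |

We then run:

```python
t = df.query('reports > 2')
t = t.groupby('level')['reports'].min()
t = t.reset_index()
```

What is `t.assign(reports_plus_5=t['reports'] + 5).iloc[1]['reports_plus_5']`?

filter rows where reports > 2:
   bonus  reports level office
0     17        9    L3    CHI
1     35        5    L7    DEN
2     27        3    L7    CHI
5      3        9    L7    AUS
group by level, min of reports:
level
L3    9
L7    3
Name: reports, dtype: int64
reset_index():
  level  reports
0    L3        9
1    L7        3
add column reports_plus_5 = t['reports'] + 5:
  level  reports  reports_plus_5
0    L3        9              14
1    L7        3               8

8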